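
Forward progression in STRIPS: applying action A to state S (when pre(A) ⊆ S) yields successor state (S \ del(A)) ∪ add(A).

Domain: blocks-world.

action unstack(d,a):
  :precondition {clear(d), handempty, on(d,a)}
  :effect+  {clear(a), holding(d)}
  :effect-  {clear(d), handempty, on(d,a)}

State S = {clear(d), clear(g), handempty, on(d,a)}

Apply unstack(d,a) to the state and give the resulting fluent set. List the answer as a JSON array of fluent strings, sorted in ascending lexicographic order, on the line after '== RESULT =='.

Progress:
  pre ⊆ S: {clear(d), handempty, on(d,a)} ⊆ S  — applicable
  S \ del = {clear(g)}
  ∪ add   = {clear(a), clear(g), holding(d)}

== RESULT ==
["clear(a)", "clear(g)", "holding(d)"]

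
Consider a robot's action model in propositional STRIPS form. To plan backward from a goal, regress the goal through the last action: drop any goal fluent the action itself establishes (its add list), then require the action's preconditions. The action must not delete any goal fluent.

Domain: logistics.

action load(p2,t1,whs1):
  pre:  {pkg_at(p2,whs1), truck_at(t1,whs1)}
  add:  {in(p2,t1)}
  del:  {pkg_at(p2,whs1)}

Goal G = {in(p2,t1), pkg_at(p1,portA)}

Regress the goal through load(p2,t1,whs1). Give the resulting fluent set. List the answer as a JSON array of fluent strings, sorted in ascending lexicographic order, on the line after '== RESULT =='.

Compute (G \ add) ∪ pre:
  G ∩ del = {}  (empty — regression defined)
  G \ add = {in(p2,t1), pkg_at(p1,portA)} \ {in(p2,t1)} = {pkg_at(p1,portA)}
  ∪ pre   = {pkg_at(p1,portA)} ∪ {pkg_at(p2,whs1), truck_at(t1,whs1)}
          = {pkg_at(p1,portA), pkg_at(p2,whs1), truck_at(t1,whs1)}

== RESULT ==
["pkg_at(p1,portA)", "pkg_at(p2,whs1)", "truck_at(t1,whs1)"]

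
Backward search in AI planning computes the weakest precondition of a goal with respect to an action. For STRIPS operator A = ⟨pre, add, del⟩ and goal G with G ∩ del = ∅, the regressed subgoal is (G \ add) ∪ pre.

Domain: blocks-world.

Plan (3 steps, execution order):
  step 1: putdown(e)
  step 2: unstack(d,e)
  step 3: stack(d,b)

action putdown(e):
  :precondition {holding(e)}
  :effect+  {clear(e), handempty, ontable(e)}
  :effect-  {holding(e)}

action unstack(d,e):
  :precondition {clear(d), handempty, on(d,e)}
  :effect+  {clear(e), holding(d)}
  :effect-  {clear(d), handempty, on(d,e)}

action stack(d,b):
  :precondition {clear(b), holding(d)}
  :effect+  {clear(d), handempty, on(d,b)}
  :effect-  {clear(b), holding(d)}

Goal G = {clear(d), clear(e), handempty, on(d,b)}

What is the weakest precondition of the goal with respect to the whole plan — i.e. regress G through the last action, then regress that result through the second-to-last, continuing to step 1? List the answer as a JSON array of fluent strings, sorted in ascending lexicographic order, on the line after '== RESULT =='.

Work backward from the goal:
  through step 3 (stack(d,b)): drop {clear(d), handempty, on(d,b)}, keep {clear(e)}, require {clear(b), holding(d)}
    → {clear(b), clear(e), holding(d)}
  through step 2 (unstack(d,e)): drop {clear(e), holding(d)}, keep {clear(b)}, require {clear(d), handempty, on(d,e)}
    → {clear(b), clear(d), handempty, on(d,e)}
  through step 1 (putdown(e)): drop {handempty}, keep {clear(b), clear(d), on(d,e)}, require {holding(e)}
    → {clear(b), clear(d), holding(e), on(d,e)}

== RESULT ==
["clear(b)", "clear(d)", "holding(e)", "on(d,e)"]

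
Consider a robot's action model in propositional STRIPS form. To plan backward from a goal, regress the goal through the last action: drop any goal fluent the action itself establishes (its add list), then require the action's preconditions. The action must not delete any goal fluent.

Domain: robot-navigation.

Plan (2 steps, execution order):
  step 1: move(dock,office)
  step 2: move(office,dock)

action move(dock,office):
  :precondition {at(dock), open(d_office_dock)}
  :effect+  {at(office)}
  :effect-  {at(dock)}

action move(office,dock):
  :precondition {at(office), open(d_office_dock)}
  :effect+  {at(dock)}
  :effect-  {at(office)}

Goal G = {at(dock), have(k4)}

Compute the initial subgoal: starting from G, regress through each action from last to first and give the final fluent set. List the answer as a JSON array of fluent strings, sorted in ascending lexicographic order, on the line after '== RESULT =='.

Work backward from the goal:
  through step 2 (move(office,dock)): drop {at(dock)}, keep {have(k4)}, require {at(office), open(d_office_dock)}
    → {at(office), have(k4), open(d_office_dock)}
  through step 1 (move(dock,office)): drop {at(office)}, keep {have(k4), open(d_office_dock)}, require {at(dock), open(d_office_dock)}
    → {at(dock), have(k4), open(d_office_dock)}

== RESULT ==
["at(dock)", "have(k4)", "open(d_office_dock)"]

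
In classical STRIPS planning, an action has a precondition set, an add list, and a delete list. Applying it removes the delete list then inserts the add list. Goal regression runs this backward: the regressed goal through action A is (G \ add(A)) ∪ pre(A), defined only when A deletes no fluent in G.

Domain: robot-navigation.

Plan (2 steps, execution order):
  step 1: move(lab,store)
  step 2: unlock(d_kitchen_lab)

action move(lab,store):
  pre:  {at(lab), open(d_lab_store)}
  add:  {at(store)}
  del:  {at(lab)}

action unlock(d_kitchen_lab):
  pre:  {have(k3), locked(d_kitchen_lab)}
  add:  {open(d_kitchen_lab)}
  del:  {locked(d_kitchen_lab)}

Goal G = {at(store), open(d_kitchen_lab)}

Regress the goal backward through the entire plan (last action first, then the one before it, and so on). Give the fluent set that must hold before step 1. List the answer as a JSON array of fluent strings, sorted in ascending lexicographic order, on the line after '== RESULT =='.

Regress step by step:
  through step 2 (unlock(d_kitchen_lab)): drop {open(d_kitchen_lab)}, keep {at(store)}, require {have(k3), locked(d_kitchen_lab)}
    → {at(store), have(k3), locked(d_kitchen_lab)}
  through step 1 (move(lab,store)): drop {at(store)}, keep {have(k3), locked(d_kitchen_lab)}, require {at(lab), open(d_lab_store)}
    → {at(lab), have(k3), locked(d_kitchen_lab), open(d_lab_store)}

== RESULT ==
["at(lab)", "have(k3)", "locked(d_kitchen_lab)", "open(d_lab_store)"]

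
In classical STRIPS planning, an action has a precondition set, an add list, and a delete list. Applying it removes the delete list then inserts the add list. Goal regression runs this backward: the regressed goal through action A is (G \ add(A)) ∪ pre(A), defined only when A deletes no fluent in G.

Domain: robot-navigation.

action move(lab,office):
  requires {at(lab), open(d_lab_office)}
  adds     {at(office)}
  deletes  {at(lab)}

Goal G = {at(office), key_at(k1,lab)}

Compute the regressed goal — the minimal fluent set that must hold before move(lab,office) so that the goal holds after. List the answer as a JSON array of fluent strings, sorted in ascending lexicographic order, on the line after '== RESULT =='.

Regress:
  G ∩ del = {}  (empty — regression defined)
  G \ add = {at(office), key_at(k1,lab)} \ {at(office)} = {key_at(k1,lab)}
  ∪ pre   = {key_at(k1,lab)} ∪ {at(lab), open(d_lab_office)}
          = {at(lab), key_at(k1,lab), open(d_lab_office)}

== RESULT ==
["at(lab)", "key_at(k1,lab)", "open(d_lab_office)"]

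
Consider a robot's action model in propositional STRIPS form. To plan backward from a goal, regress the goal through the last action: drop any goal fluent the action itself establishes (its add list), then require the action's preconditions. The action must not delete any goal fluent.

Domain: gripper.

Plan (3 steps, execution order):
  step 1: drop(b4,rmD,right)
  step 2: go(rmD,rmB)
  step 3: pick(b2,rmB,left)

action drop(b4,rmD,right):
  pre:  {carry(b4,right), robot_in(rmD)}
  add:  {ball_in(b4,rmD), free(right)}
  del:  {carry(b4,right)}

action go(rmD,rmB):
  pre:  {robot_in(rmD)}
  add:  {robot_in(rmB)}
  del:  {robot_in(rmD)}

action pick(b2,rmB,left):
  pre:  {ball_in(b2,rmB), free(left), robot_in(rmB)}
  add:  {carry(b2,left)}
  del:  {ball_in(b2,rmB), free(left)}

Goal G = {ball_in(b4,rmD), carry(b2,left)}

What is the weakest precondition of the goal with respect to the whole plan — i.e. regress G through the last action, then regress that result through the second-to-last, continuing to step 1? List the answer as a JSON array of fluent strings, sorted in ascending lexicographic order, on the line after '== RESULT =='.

Regress step by step:
  through step 3 (pick(b2,rmB,left)): drop {carry(b2,left)}, keep {ball_in(b4,rmD)}, require {ball_in(b2,rmB), free(left), robot_in(rmB)}
    → {ball_in(b2,rmB), ball_in(b4,rmD), free(left), robot_in(rmB)}
  through step 2 (go(rmD,rmB)): drop {robot_in(rmB)}, keep {ball_in(b2,rmB), ball_in(b4,rmD), free(left)}, require {robot_in(rmD)}
    → {ball_in(b2,rmB), ball_in(b4,rmD), free(left), robot_in(rmD)}
  through step 1 (drop(b4,rmD,right)): drop {ball_in(b4,rmD)}, keep {ball_in(b2,rmB), free(left), robot_in(rmD)}, require {carry(b4,right), robot_in(rmD)}
    → {ball_in(b2,rmB), carry(b4,right), free(left), robot_in(rmD)}

== RESULT ==
["ball_in(b2,rmB)", "carry(b4,right)", "free(left)", "robot_in(rmD)"]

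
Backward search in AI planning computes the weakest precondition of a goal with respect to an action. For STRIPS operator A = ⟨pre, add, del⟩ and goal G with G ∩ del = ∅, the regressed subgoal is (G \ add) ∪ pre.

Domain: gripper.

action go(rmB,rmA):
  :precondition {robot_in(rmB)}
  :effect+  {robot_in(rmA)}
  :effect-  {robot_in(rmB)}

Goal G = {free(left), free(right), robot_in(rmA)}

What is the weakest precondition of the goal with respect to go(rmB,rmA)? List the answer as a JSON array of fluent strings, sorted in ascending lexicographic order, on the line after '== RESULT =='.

Compute (G \ add) ∪ pre:
  G ∩ del = {}  (empty — regression defined)
  G \ add = {free(left), free(right), robot_in(rmA)} \ {robot_in(rmA)} = {free(left), free(right)}
  ∪ pre   = {free(left), free(right)} ∪ {robot_in(rmB)}
          = {free(left), free(right), robot_in(rmB)}

== RESULT ==
["free(left)", "free(right)", "robot_in(rmB)"]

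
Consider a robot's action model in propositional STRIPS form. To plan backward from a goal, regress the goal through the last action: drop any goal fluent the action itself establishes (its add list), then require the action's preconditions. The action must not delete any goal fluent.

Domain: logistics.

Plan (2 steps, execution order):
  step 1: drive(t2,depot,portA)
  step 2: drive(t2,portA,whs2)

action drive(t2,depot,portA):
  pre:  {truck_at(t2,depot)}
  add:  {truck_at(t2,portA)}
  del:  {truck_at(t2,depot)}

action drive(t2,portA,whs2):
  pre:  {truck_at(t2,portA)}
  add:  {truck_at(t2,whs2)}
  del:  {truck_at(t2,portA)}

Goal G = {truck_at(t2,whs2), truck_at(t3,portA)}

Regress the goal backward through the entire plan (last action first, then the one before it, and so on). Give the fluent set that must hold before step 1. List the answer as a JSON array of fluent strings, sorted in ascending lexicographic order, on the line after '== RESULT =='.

Work backward from the goal:
  through step 2 (drive(t2,portA,whs2)): drop {truck_at(t2,whs2)}, keep {truck_at(t3,portA)}, require {truck_at(t2,portA)}
    → {truck_at(t2,portA), truck_at(t3,portA)}
  through step 1 (drive(t2,depot,portA)): drop {truck_at(t2,portA)}, keep {truck_at(t3,portA)}, require {truck_at(t2,depot)}
    → {truck_at(t2,depot), truck_at(t3,portA)}

== RESULT ==
["truck_at(t2,depot)", "truck_at(t3,portA)"]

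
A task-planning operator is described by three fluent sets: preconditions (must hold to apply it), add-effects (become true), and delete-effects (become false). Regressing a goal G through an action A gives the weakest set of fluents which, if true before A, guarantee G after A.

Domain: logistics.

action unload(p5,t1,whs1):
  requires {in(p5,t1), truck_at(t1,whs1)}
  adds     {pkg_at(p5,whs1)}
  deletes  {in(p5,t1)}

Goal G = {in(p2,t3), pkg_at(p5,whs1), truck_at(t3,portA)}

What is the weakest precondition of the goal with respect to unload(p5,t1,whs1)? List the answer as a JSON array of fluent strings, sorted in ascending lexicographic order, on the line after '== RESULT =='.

Compute (G \ add) ∪ pre:
  G ∩ del = {}  (empty — regression defined)
  G \ add = {in(p2,t3), pkg_at(p5,whs1), truck_at(t3,portA)} \ {pkg_at(p5,whs1)} = {in(p2,t3), truck_at(t3,portA)}
  ∪ pre   = {in(p2,t3), truck_at(t3,portA)} ∪ {in(p5,t1), truck_at(t1,whs1)}
          = {in(p2,t3), in(p5,t1), truck_at(t1,whs1), truck_at(t3,portA)}

== RESULT ==
["in(p2,t3)", "in(p5,t1)", "truck_at(t1,whs1)", "truck_at(t3,portA)"]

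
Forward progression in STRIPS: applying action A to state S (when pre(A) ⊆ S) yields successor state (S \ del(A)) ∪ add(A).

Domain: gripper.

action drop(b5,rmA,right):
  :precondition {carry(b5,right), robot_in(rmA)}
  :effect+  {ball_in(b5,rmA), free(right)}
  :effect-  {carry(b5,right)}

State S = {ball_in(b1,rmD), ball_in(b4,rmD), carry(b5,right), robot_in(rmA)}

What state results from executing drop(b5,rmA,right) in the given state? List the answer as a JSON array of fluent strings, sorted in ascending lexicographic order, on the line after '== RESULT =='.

Compute (S \ del) ∪ add:
  pre ⊆ S: {carry(b5,right), robot_in(rmA)} ⊆ S  — applicable
  S \ del = {ball_in(b1,rmD), ball_in(b4,rmD), robot_in(rmA)}
  ∪ add   = {ball_in(b1,rmD), ball_in(b4,rmD), ball_in(b5,rmA), free(right), robot_in(rmA)}

== RESULT ==
["ball_in(b1,rmD)", "ball_in(b4,rmD)", "ball_in(b5,rmA)", "free(right)", "robot_in(rmA)"]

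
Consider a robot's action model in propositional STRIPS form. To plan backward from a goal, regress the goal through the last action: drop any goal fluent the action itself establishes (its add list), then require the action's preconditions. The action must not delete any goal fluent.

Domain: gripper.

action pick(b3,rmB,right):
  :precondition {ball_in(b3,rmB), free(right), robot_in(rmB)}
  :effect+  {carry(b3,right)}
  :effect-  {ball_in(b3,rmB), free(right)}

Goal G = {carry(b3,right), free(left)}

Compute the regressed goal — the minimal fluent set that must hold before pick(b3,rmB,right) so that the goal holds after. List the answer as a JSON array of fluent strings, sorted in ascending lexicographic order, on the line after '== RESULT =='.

Compute (G \ add) ∪ pre:
  G ∩ del = {}  (empty — regression defined)
  G \ add = {carry(b3,right), free(left)} \ {carry(b3,right)} = {free(left)}
  ∪ pre   = {free(left)} ∪ {ball_in(b3,rmB), free(right), robot_in(rmB)}
          = {ball_in(b3,rmB), free(left), free(right), robot_in(rmB)}

== RESULT ==
["ball_in(b3,rmB)", "free(left)", "free(right)", "robot_in(rmB)"]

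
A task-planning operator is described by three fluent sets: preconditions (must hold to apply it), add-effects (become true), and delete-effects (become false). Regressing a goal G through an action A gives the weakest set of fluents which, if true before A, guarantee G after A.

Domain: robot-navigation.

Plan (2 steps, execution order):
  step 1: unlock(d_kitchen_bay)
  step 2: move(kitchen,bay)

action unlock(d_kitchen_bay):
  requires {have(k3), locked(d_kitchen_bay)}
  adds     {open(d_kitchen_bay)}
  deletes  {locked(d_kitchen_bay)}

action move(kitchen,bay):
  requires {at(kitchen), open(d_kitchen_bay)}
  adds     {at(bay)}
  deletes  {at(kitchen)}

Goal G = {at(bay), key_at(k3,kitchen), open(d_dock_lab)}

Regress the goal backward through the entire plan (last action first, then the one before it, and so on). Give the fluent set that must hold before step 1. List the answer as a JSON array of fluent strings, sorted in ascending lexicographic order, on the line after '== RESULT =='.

Work backward from the goal:
  through step 2 (move(kitchen,bay)): drop {at(bay)}, keep {key_at(k3,kitchen), open(d_dock_lab)}, require {at(kitchen), open(d_kitchen_bay)}
    → {at(kitchen), key_at(k3,kitchen), open(d_dock_lab), open(d_kitchen_bay)}
  through step 1 (unlock(d_kitchen_bay)): drop {open(d_kitchen_bay)}, keep {at(kitchen), key_at(k3,kitchen), open(d_dock_lab)}, require {have(k3), locked(d_kitchen_bay)}
    → {at(kitchen), have(k3), key_at(k3,kitchen), locked(d_kitchen_bay), open(d_dock_lab)}

== RESULT ==
["at(kitchen)", "have(k3)", "key_at(k3,kitchen)", "locked(d_kitchen_bay)", "open(d_dock_lab)"]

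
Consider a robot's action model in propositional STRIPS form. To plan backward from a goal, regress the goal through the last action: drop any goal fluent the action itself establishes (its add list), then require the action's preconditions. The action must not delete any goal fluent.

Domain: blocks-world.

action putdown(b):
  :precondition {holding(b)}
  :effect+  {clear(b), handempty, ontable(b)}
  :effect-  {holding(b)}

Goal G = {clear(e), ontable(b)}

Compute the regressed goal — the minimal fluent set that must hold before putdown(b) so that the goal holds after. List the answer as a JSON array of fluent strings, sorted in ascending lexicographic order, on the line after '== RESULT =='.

Regress:
  G ∩ del = {}  (empty — regression defined)
  G \ add = {clear(e), ontable(b)} \ {clear(b), handempty, ontable(b)} = {clear(e)}
  ∪ pre   = {clear(e)} ∪ {holding(b)}
          = {clear(e), holding(b)}

== RESULT ==
["clear(e)", "holding(b)"]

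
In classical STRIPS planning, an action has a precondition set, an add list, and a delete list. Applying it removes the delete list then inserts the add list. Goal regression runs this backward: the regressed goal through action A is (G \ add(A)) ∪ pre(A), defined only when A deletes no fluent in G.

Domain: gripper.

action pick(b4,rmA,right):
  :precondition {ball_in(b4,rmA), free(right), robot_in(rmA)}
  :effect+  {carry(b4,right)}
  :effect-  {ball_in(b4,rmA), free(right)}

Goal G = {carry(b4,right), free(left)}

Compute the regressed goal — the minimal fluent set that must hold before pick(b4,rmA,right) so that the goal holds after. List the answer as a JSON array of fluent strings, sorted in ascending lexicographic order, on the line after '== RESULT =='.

Regress:
  G ∩ del = {}  (empty — regression defined)
  G \ add = {carry(b4,right), free(left)} \ {carry(b4,right)} = {free(left)}
  ∪ pre   = {free(left)} ∪ {ball_in(b4,rmA), free(right), robot_in(rmA)}
          = {ball_in(b4,rmA), free(left), free(right), robot_in(rmA)}

== RESULT ==
["ball_in(b4,rmA)", "free(left)", "free(right)", "robot_in(rmA)"]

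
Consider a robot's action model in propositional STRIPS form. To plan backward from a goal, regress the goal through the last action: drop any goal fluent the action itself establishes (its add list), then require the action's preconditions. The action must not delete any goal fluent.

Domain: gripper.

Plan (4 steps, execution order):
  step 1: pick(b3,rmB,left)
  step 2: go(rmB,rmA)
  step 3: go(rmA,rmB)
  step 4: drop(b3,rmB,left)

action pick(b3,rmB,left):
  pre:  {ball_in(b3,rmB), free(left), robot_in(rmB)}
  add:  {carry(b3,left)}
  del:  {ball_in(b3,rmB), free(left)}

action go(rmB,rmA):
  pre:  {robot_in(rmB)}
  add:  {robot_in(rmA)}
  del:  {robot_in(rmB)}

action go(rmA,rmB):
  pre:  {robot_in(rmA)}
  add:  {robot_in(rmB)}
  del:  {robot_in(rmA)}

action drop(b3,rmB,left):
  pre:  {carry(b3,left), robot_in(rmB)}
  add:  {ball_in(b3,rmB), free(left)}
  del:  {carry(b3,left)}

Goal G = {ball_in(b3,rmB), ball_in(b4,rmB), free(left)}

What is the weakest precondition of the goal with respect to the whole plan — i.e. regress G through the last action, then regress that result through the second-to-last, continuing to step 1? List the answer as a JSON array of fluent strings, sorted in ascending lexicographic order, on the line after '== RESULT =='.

Regress step by step:
  through step 4 (drop(b3,rmB,left)): drop {ball_in(b3,rmB), free(left)}, keep {ball_in(b4,rmB)}, require {carry(b3,left), robot_in(rmB)}
    → {ball_in(b4,rmB), carry(b3,left), robot_in(rmB)}
  through step 3 (go(rmA,rmB)): drop {robot_in(rmB)}, keep {ball_in(b4,rmB), carry(b3,left)}, require {robot_in(rmA)}
    → {ball_in(b4,rmB), carry(b3,left), robot_in(rmA)}
  through step 2 (go(rmB,rmA)): drop {robot_in(rmA)}, keep {ball_in(b4,rmB), carry(b3,left)}, require {robot_in(rmB)}
    → {ball_in(b4,rmB), carry(b3,left), robot_in(rmB)}
  through step 1 (pick(b3,rmB,left)): drop {carry(b3,left)}, keep {ball_in(b4,rmB), robot_in(rmB)}, require {ball_in(b3,rmB), free(left), robot_in(rmB)}
    → {ball_in(b3,rmB), ball_in(b4,rmB), free(left), robot_in(rmB)}

== RESULT ==
["ball_in(b3,rmB)", "ball_in(b4,rmB)", "free(left)", "robot_in(rmB)"]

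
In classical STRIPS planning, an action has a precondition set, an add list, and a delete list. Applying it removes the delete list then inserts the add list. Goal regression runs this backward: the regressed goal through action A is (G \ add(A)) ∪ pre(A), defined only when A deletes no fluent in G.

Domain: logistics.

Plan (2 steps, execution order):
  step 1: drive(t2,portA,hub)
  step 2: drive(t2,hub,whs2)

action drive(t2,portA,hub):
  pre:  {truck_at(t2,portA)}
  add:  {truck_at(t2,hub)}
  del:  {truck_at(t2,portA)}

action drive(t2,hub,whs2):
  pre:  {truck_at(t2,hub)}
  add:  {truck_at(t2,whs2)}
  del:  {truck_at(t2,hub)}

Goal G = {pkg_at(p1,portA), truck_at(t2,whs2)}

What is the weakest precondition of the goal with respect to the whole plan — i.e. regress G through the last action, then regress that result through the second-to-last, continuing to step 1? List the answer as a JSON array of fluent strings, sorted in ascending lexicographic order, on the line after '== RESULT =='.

Work backward from the goal:
  through step 2 (drive(t2,hub,whs2)): drop {truck_at(t2,whs2)}, keep {pkg_at(p1,portA)}, require {truck_at(t2,hub)}
    → {pkg_at(p1,portA), truck_at(t2,hub)}
  through step 1 (drive(t2,portA,hub)): drop {truck_at(t2,hub)}, keep {pkg_at(p1,portA)}, require {truck_at(t2,portA)}
    → {pkg_at(p1,portA), truck_at(t2,portA)}

== RESULT ==
["pkg_at(p1,portA)", "truck_at(t2,portA)"]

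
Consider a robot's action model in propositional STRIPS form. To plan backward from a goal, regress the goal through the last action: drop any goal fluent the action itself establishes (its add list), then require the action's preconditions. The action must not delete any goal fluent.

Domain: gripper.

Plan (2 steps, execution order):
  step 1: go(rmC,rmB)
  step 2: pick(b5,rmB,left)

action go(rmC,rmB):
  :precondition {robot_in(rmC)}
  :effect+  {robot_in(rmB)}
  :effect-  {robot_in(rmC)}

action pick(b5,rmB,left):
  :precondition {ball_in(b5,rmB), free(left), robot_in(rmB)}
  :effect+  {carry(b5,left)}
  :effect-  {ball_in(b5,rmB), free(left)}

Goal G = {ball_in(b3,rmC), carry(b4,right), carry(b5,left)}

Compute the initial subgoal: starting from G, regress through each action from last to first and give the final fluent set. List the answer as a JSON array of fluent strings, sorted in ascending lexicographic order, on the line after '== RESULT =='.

Work backward from the goal:
  through step 2 (pick(b5,rmB,left)): drop {carry(b5,left)}, keep {ball_in(b3,rmC), carry(b4,right)}, require {ball_in(b5,rmB), free(left), robot_in(rmB)}
    → {ball_in(b3,rmC), ball_in(b5,rmB), carry(b4,right), free(left), robot_in(rmB)}
  through step 1 (go(rmC,rmB)): drop {robot_in(rmB)}, keep {ball_in(b3,rmC), ball_in(b5,rmB), carry(b4,right), free(left)}, require {robot_in(rmC)}
    → {ball_in(b3,rmC), ball_in(b5,rmB), carry(b4,right), free(left), robot_in(rmC)}

== RESULT ==
["ball_in(b3,rmC)", "ball_in(b5,rmB)", "carry(b4,right)", "free(left)", "robot_in(rmC)"]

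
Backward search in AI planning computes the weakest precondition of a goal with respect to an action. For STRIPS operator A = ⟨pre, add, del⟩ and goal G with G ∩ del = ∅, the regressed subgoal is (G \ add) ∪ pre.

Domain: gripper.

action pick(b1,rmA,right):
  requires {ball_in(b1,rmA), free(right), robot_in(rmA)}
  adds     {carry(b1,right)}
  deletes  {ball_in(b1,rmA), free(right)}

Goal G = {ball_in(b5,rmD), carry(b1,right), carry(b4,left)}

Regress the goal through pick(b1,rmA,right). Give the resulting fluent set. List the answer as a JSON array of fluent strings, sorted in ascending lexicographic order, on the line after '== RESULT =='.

Compute (G \ add) ∪ pre:
  G ∩ del = {}  (empty — regression defined)
  G \ add = {ball_in(b5,rmD), carry(b1,right), carry(b4,left)} \ {carry(b1,right)} = {ball_in(b5,rmD), carry(b4,left)}
  ∪ pre   = {ball_in(b5,rmD), carry(b4,left)} ∪ {ball_in(b1,rmA), free(right), robot_in(rmA)}
          = {ball_in(b1,rmA), ball_in(b5,rmD), carry(b4,left), free(right), robot_in(rmA)}

== RESULT ==
["ball_in(b1,rmA)", "ball_in(b5,rmD)", "carry(b4,left)", "free(right)", "robot_in(rmA)"]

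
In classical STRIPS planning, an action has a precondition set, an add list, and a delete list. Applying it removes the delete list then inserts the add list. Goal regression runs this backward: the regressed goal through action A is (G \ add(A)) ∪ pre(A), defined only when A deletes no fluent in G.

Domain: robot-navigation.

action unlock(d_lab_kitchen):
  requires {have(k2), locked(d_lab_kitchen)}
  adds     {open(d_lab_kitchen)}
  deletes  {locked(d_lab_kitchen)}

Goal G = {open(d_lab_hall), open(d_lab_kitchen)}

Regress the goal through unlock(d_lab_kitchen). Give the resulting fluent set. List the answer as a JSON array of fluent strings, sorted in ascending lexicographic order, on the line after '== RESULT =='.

Compute (G \ add) ∪ pre:
  G ∩ del = {}  (empty — regression defined)
  G \ add = {open(d_lab_hall), open(d_lab_kitchen)} \ {open(d_lab_kitchen)} = {open(d_lab_hall)}
  ∪ pre   = {open(d_lab_hall)} ∪ {have(k2), locked(d_lab_kitchen)}
          = {have(k2), locked(d_lab_kitchen), open(d_lab_hall)}

== RESULT ==
["have(k2)", "locked(d_lab_kitchen)", "open(d_lab_hall)"]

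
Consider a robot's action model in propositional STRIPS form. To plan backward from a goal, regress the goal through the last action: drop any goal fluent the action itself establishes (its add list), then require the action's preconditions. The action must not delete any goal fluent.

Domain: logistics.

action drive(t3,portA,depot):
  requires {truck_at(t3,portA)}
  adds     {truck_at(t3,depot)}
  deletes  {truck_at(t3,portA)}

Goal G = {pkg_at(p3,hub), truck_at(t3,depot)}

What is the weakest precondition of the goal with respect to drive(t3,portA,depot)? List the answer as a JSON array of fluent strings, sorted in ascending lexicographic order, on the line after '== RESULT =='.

Regress:
  G ∩ del = {}  (empty — regression defined)
  G \ add = {pkg_at(p3,hub), truck_at(t3,depot)} \ {truck_at(t3,depot)} = {pkg_at(p3,hub)}
  ∪ pre   = {pkg_at(p3,hub)} ∪ {truck_at(t3,portA)}
          = {pkg_at(p3,hub), truck_at(t3,portA)}

== RESULT ==
["pkg_at(p3,hub)", "truck_at(t3,portA)"]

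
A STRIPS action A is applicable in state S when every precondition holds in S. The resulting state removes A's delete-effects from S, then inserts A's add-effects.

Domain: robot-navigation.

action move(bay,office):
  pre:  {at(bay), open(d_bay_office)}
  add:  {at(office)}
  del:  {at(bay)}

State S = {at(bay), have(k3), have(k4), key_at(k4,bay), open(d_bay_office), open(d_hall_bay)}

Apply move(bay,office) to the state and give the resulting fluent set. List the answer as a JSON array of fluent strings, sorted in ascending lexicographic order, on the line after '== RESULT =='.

Compute (S \ del) ∪ add:
  pre ⊆ S: {at(bay), open(d_bay_office)} ⊆ S  — applicable
  S \ del = {have(k3), have(k4), key_at(k4,bay), open(d_bay_office), open(d_hall_bay)}
  ∪ add   = {at(office), have(k3), have(k4), key_at(k4,bay), open(d_bay_office), open(d_hall_bay)}

== RESULT ==
["at(office)", "have(k3)", "have(k4)", "key_at(k4,bay)", "open(d_bay_office)", "open(d_hall_bay)"]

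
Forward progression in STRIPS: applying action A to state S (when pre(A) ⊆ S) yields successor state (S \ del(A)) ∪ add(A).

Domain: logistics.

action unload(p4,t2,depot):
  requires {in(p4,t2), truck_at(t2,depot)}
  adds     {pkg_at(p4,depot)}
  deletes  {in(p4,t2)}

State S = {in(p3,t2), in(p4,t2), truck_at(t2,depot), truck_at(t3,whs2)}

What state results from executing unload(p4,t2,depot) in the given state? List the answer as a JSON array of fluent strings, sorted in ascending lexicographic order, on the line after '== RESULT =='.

Compute (S \ del) ∪ add:
  pre ⊆ S: {in(p4,t2), truck_at(t2,depot)} ⊆ S  — applicable
  S \ del = {in(p3,t2), truck_at(t2,depot), truck_at(t3,whs2)}
  ∪ add   = {in(p3,t2), pkg_at(p4,depot), truck_at(t2,depot), truck_at(t3,whs2)}

== RESULT ==
["in(p3,t2)", "pkg_at(p4,depot)", "truck_at(t2,depot)", "truck_at(t3,whs2)"]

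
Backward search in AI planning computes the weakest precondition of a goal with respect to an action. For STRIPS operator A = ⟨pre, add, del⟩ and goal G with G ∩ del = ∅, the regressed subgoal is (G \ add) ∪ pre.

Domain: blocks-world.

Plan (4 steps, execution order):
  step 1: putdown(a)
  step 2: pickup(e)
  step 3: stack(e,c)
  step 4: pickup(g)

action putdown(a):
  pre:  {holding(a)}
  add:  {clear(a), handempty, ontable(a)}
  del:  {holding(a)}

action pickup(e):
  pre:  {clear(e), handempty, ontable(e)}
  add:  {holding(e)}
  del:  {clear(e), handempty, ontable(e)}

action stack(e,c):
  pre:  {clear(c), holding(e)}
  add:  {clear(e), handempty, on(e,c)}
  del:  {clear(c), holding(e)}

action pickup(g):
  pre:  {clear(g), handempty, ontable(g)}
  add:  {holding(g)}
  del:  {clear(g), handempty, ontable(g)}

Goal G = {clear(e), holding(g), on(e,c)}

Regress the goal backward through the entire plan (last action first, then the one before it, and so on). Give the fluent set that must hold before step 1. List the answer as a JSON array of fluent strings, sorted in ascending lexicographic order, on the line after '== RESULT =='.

Regress step by step:
  through step 4 (pickup(g)): drop {holding(g)}, keep {clear(e), on(e,c)}, require {clear(g), handempty, ontable(g)}
    → {clear(e), clear(g), handempty, on(e,c), ontable(g)}
  through step 3 (stack(e,c)): drop {clear(e), handempty, on(e,c)}, keep {clear(g), ontable(g)}, require {clear(c), holding(e)}
    → {clear(c), clear(g), holding(e), ontable(g)}
  through step 2 (pickup(e)): drop {holding(e)}, keep {clear(c), clear(g), ontable(g)}, require {clear(e), handempty, ontable(e)}
    → {clear(c), clear(e), clear(g), handempty, ontable(e), ontable(g)}
  through step 1 (putdown(a)): drop {handempty}, keep {clear(c), clear(e), clear(g), ontable(e), ontable(g)}, require {holding(a)}
    → {clear(c), clear(e), clear(g), holding(a), ontable(e), ontable(g)}

== RESULT ==
["clear(c)", "clear(e)", "clear(g)", "holding(a)", "ontable(e)", "ontable(g)"]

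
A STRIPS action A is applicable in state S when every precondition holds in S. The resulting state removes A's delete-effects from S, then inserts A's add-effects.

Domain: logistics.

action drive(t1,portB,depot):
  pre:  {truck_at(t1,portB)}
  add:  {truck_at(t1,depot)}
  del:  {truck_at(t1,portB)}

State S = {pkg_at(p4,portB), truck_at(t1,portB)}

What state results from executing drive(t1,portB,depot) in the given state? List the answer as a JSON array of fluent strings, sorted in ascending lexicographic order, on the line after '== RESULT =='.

Compute (S \ del) ∪ add:
  pre ⊆ S: {truck_at(t1,portB)} ⊆ S  — applicable
  S \ del = {pkg_at(p4,portB)}
  ∪ add   = {pkg_at(p4,portB), truck_at(t1,depot)}

== RESULT ==
["pkg_at(p4,portB)", "truck_at(t1,depot)"]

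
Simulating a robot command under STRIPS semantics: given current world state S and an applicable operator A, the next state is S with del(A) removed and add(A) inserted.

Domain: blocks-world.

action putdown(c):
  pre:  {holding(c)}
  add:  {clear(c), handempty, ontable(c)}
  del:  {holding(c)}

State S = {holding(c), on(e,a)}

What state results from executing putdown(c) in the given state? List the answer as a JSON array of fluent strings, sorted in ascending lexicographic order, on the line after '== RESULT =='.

Progress:
  pre ⊆ S: {holding(c)} ⊆ S  — applicable
  S \ del = {on(e,a)}
  ∪ add   = {clear(c), handempty, on(e,a), ontable(c)}

== RESULT ==
["clear(c)", "handempty", "on(e,a)", "ontable(c)"]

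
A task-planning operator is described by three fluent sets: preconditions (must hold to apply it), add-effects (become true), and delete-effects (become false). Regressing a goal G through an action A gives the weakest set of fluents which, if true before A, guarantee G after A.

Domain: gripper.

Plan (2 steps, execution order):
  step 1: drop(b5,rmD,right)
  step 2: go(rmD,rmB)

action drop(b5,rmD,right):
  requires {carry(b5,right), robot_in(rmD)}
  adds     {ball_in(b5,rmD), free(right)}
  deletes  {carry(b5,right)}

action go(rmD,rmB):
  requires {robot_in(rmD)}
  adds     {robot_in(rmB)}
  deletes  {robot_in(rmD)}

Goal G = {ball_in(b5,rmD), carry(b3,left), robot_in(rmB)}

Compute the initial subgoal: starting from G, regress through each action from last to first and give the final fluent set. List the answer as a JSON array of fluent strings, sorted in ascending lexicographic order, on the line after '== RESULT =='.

Regress step by step:
  through step 2 (go(rmD,rmB)): drop {robot_in(rmB)}, keep {ball_in(b5,rmD), carry(b3,left)}, require {robot_in(rmD)}
    → {ball_in(b5,rmD), carry(b3,left), robot_in(rmD)}
  through step 1 (drop(b5,rmD,right)): drop {ball_in(b5,rmD)}, keep {carry(b3,left), robot_in(rmD)}, require {carry(b5,right), robot_in(rmD)}
    → {carry(b3,left), carry(b5,right), robot_in(rmD)}

== RESULT ==
["carry(b3,left)", "carry(b5,right)", "robot_in(rmD)"]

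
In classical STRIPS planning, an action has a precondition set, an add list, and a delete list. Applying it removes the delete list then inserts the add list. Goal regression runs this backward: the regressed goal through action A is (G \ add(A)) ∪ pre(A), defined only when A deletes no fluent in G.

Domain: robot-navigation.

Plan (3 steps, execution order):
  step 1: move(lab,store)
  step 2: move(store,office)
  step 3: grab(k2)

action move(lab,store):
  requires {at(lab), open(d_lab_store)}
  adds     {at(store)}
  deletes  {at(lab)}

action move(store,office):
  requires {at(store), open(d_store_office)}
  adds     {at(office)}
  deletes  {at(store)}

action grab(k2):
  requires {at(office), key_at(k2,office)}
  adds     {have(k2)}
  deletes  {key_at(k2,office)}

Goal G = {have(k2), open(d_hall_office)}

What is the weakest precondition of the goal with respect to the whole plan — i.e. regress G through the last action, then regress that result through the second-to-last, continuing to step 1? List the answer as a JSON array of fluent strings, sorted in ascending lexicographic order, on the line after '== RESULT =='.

Work backward from the goal:
  through step 3 (grab(k2)): drop {have(k2)}, keep {open(d_hall_office)}, require {at(office), key_at(k2,office)}
    → {at(office), key_at(k2,office), open(d_hall_office)}
  through step 2 (move(store,office)): drop {at(office)}, keep {key_at(k2,office), open(d_hall_office)}, require {at(store), open(d_store_office)}
    → {at(store), key_at(k2,office), open(d_hall_office), open(d_store_office)}
  through step 1 (move(lab,store)): drop {at(store)}, keep {key_at(k2,office), open(d_hall_office), open(d_store_office)}, require {at(lab), open(d_lab_store)}
    → {at(lab), key_at(k2,office), open(d_hall_office), open(d_lab_store), open(d_store_office)}

== RESULT ==
["at(lab)", "key_at(k2,office)", "open(d_hall_office)", "open(d_lab_store)", "open(d_store_office)"]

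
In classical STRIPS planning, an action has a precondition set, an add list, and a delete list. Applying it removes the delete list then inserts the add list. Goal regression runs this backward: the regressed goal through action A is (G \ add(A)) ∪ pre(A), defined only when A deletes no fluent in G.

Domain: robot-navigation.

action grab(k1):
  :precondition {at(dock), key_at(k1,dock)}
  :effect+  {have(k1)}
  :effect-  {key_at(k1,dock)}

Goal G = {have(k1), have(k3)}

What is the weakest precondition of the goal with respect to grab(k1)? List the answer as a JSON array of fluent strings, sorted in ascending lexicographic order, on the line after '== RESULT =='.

Compute (G \ add) ∪ pre:
  G ∩ del = {}  (empty — regression defined)
  G \ add = {have(k1), have(k3)} \ {have(k1)} = {have(k3)}
  ∪ pre   = {have(k3)} ∪ {at(dock), key_at(k1,dock)}
          = {at(dock), have(k3), key_at(k1,dock)}

== RESULT ==
["at(dock)", "have(k3)", "key_at(k1,dock)"]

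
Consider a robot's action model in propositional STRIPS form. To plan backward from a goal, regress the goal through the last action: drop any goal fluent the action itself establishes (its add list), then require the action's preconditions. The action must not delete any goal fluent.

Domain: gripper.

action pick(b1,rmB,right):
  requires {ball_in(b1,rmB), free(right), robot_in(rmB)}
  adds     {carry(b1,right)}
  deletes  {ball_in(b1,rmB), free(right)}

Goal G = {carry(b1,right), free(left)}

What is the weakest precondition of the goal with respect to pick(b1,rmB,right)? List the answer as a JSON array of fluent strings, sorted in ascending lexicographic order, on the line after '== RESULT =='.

Regress:
  G ∩ del = {}  (empty — regression defined)
  G \ add = {carry(b1,right), free(left)} \ {carry(b1,right)} = {free(left)}
  ∪ pre   = {free(left)} ∪ {ball_in(b1,rmB), free(right), robot_in(rmB)}
          = {ball_in(b1,rmB), free(left), free(right), robot_in(rmB)}

== RESULT ==
["ball_in(b1,rmB)", "free(left)", "free(right)", "robot_in(rmB)"]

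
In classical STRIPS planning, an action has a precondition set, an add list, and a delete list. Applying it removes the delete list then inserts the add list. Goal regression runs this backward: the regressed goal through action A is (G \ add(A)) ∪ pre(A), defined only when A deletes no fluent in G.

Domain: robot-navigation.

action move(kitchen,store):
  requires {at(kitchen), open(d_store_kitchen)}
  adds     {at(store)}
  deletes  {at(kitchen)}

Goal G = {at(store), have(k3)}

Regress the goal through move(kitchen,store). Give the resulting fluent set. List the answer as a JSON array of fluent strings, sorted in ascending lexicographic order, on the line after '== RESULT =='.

Compute (G \ add) ∪ pre:
  G ∩ del = {}  (empty — regression defined)
  G \ add = {at(store), have(k3)} \ {at(store)} = {have(k3)}
  ∪ pre   = {have(k3)} ∪ {at(kitchen), open(d_store_kitchen)}
          = {at(kitchen), have(k3), open(d_store_kitchen)}

== RESULT ==
["at(kitchen)", "have(k3)", "open(d_store_kitchen)"]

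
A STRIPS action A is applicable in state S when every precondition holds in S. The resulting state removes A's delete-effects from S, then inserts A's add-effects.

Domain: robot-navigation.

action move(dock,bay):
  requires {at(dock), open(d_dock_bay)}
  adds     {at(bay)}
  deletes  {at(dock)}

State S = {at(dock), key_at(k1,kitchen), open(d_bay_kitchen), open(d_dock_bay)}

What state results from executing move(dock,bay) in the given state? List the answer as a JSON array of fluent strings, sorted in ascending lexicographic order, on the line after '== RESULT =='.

Compute (S \ del) ∪ add:
  pre ⊆ S: {at(dock), open(d_dock_bay)} ⊆ S  — applicable
  S \ del = {key_at(k1,kitchen), open(d_bay_kitchen), open(d_dock_bay)}
  ∪ add   = {at(bay), key_at(k1,kitchen), open(d_bay_kitchen), open(d_dock_bay)}

== RESULT ==
["at(bay)", "key_at(k1,kitchen)", "open(d_bay_kitchen)", "open(d_dock_bay)"]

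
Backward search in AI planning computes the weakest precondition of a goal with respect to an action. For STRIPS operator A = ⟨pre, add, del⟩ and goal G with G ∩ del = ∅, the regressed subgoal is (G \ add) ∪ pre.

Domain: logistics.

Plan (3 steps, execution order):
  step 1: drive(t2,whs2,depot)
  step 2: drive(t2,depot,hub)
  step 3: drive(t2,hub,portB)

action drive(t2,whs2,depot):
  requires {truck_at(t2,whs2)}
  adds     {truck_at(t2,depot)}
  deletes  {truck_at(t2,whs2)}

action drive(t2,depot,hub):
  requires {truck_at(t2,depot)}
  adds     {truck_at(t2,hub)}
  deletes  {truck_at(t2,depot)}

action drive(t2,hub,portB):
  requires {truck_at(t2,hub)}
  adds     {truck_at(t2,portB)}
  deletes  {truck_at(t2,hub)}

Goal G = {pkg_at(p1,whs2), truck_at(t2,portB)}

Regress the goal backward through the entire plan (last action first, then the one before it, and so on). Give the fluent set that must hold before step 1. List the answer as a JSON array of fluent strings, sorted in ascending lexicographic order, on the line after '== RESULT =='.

Regress step by step:
  through step 3 (drive(t2,hub,portB)): drop {truck_at(t2,portB)}, keep {pkg_at(p1,whs2)}, require {truck_at(t2,hub)}
    → {pkg_at(p1,whs2), truck_at(t2,hub)}
  through step 2 (drive(t2,depot,hub)): drop {truck_at(t2,hub)}, keep {pkg_at(p1,whs2)}, require {truck_at(t2,depot)}
    → {pkg_at(p1,whs2), truck_at(t2,depot)}
  through step 1 (drive(t2,whs2,depot)): drop {truck_at(t2,depot)}, keep {pkg_at(p1,whs2)}, require {truck_at(t2,whs2)}
    → {pkg_at(p1,whs2), truck_at(t2,whs2)}

== RESULT ==
["pkg_at(p1,whs2)", "truck_at(t2,whs2)"]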